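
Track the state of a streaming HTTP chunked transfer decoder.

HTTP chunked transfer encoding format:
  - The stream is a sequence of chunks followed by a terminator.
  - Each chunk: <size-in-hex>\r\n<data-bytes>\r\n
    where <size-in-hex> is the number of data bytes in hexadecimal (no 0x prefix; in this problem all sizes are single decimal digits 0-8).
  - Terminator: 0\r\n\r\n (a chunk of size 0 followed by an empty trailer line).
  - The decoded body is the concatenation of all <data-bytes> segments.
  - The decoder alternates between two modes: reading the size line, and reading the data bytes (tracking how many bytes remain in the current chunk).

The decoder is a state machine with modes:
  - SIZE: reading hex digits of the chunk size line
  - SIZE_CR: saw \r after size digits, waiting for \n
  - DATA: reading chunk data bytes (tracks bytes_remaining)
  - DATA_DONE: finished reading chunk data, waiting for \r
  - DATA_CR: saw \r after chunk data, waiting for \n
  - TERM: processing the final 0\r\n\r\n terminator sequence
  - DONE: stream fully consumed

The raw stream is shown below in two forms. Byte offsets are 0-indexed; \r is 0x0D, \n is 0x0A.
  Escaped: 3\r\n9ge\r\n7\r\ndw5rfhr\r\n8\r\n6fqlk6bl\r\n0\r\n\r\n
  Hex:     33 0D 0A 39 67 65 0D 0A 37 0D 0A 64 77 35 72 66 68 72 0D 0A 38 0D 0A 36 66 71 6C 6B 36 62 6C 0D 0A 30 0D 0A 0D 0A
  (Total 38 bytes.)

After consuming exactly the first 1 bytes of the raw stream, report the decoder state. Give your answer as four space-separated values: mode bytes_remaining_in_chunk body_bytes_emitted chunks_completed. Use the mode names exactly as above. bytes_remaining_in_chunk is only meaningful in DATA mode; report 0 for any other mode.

Byte 0 = '3': mode=SIZE remaining=0 emitted=0 chunks_done=0

Answer: SIZE 0 0 0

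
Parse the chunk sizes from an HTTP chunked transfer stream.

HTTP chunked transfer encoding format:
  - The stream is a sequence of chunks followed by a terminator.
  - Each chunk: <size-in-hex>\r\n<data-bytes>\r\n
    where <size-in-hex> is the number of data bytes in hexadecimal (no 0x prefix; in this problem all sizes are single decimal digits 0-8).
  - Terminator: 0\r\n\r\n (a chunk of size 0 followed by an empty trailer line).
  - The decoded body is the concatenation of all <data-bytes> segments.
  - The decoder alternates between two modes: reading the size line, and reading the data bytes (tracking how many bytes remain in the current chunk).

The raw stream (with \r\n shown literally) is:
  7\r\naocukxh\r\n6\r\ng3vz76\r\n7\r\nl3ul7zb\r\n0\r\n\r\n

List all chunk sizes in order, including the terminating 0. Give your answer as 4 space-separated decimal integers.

Answer: 7 6 7 0

Derivation:
Chunk 1: stream[0..1]='7' size=0x7=7, data at stream[3..10]='aocukxh' -> body[0..7], body so far='aocukxh'
Chunk 2: stream[12..13]='6' size=0x6=6, data at stream[15..21]='g3vz76' -> body[7..13], body so far='aocukxhg3vz76'
Chunk 3: stream[23..24]='7' size=0x7=7, data at stream[26..33]='l3ul7zb' -> body[13..20], body so far='aocukxhg3vz76l3ul7zb'
Chunk 4: stream[35..36]='0' size=0 (terminator). Final body='aocukxhg3vz76l3ul7zb' (20 bytes)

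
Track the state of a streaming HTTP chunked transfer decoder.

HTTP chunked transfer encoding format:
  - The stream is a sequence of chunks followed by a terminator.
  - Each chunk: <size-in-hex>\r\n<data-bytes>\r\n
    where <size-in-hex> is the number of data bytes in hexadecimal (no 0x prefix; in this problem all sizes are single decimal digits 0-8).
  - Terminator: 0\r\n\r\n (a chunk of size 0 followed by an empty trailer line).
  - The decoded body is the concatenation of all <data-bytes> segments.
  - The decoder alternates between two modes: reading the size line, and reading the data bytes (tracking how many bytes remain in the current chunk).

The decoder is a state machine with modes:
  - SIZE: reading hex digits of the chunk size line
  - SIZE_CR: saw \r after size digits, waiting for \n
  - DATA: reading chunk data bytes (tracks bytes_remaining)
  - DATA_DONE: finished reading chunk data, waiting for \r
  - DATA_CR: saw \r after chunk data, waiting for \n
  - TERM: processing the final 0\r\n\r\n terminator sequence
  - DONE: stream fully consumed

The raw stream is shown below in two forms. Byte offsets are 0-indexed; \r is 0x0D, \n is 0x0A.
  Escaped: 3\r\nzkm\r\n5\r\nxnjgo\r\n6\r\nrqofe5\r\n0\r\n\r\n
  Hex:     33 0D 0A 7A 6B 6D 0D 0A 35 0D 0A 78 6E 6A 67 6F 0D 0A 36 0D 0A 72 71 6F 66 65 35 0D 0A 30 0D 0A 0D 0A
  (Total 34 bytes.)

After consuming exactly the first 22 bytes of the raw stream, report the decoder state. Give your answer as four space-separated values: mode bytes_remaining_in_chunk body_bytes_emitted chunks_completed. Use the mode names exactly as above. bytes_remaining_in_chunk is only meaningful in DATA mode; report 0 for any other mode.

Answer: DATA 5 9 2

Derivation:
Byte 0 = '3': mode=SIZE remaining=0 emitted=0 chunks_done=0
Byte 1 = 0x0D: mode=SIZE_CR remaining=0 emitted=0 chunks_done=0
Byte 2 = 0x0A: mode=DATA remaining=3 emitted=0 chunks_done=0
Byte 3 = 'z': mode=DATA remaining=2 emitted=1 chunks_done=0
Byte 4 = 'k': mode=DATA remaining=1 emitted=2 chunks_done=0
Byte 5 = 'm': mode=DATA_DONE remaining=0 emitted=3 chunks_done=0
Byte 6 = 0x0D: mode=DATA_CR remaining=0 emitted=3 chunks_done=0
Byte 7 = 0x0A: mode=SIZE remaining=0 emitted=3 chunks_done=1
Byte 8 = '5': mode=SIZE remaining=0 emitted=3 chunks_done=1
Byte 9 = 0x0D: mode=SIZE_CR remaining=0 emitted=3 chunks_done=1
Byte 10 = 0x0A: mode=DATA remaining=5 emitted=3 chunks_done=1
Byte 11 = 'x': mode=DATA remaining=4 emitted=4 chunks_done=1
Byte 12 = 'n': mode=DATA remaining=3 emitted=5 chunks_done=1
Byte 13 = 'j': mode=DATA remaining=2 emitted=6 chunks_done=1
Byte 14 = 'g': mode=DATA remaining=1 emitted=7 chunks_done=1
Byte 15 = 'o': mode=DATA_DONE remaining=0 emitted=8 chunks_done=1
Byte 16 = 0x0D: mode=DATA_CR remaining=0 emitted=8 chunks_done=1
Byte 17 = 0x0A: mode=SIZE remaining=0 emitted=8 chunks_done=2
Byte 18 = '6': mode=SIZE remaining=0 emitted=8 chunks_done=2
Byte 19 = 0x0D: mode=SIZE_CR remaining=0 emitted=8 chunks_done=2
Byte 20 = 0x0A: mode=DATA remaining=6 emitted=8 chunks_done=2
Byte 21 = 'r': mode=DATA remaining=5 emitted=9 chunks_done=2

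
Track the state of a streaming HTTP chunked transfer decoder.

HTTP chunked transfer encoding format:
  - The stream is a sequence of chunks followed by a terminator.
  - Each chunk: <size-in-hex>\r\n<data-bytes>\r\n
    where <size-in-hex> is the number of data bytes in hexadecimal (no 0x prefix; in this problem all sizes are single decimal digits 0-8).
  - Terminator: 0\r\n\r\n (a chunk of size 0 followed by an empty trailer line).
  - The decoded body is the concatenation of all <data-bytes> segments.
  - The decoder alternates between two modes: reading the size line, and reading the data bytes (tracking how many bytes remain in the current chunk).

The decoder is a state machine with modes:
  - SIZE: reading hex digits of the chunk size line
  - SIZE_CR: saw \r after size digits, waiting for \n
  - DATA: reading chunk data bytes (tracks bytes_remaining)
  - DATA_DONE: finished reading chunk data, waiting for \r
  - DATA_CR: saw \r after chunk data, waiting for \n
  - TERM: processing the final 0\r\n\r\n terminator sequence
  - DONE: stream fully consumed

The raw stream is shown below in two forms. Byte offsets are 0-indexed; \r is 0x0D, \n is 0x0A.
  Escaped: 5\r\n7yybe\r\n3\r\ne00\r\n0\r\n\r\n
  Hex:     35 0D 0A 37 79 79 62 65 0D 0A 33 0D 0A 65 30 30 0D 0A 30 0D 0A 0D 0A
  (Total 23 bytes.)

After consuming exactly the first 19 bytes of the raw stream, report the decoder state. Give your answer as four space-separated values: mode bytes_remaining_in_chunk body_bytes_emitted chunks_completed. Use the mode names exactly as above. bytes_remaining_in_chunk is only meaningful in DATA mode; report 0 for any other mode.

Byte 0 = '5': mode=SIZE remaining=0 emitted=0 chunks_done=0
Byte 1 = 0x0D: mode=SIZE_CR remaining=0 emitted=0 chunks_done=0
Byte 2 = 0x0A: mode=DATA remaining=5 emitted=0 chunks_done=0
Byte 3 = '7': mode=DATA remaining=4 emitted=1 chunks_done=0
Byte 4 = 'y': mode=DATA remaining=3 emitted=2 chunks_done=0
Byte 5 = 'y': mode=DATA remaining=2 emitted=3 chunks_done=0
Byte 6 = 'b': mode=DATA remaining=1 emitted=4 chunks_done=0
Byte 7 = 'e': mode=DATA_DONE remaining=0 emitted=5 chunks_done=0
Byte 8 = 0x0D: mode=DATA_CR remaining=0 emitted=5 chunks_done=0
Byte 9 = 0x0A: mode=SIZE remaining=0 emitted=5 chunks_done=1
Byte 10 = '3': mode=SIZE remaining=0 emitted=5 chunks_done=1
Byte 11 = 0x0D: mode=SIZE_CR remaining=0 emitted=5 chunks_done=1
Byte 12 = 0x0A: mode=DATA remaining=3 emitted=5 chunks_done=1
Byte 13 = 'e': mode=DATA remaining=2 emitted=6 chunks_done=1
Byte 14 = '0': mode=DATA remaining=1 emitted=7 chunks_done=1
Byte 15 = '0': mode=DATA_DONE remaining=0 emitted=8 chunks_done=1
Byte 16 = 0x0D: mode=DATA_CR remaining=0 emitted=8 chunks_done=1
Byte 17 = 0x0A: mode=SIZE remaining=0 emitted=8 chunks_done=2
Byte 18 = '0': mode=SIZE remaining=0 emitted=8 chunks_done=2

Answer: SIZE 0 8 2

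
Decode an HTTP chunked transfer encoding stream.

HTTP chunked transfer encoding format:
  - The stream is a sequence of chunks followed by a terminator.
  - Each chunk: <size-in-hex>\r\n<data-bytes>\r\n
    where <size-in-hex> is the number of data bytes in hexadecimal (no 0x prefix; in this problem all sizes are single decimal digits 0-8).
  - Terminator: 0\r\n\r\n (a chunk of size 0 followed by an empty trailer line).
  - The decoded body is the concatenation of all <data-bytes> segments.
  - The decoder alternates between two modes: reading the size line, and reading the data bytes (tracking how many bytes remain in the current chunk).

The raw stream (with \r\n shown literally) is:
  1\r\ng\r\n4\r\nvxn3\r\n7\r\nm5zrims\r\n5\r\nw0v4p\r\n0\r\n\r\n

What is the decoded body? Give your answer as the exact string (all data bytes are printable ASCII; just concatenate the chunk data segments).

Answer: gvxn3m5zrimsw0v4p

Derivation:
Chunk 1: stream[0..1]='1' size=0x1=1, data at stream[3..4]='g' -> body[0..1], body so far='g'
Chunk 2: stream[6..7]='4' size=0x4=4, data at stream[9..13]='vxn3' -> body[1..5], body so far='gvxn3'
Chunk 3: stream[15..16]='7' size=0x7=7, data at stream[18..25]='m5zrims' -> body[5..12], body so far='gvxn3m5zrims'
Chunk 4: stream[27..28]='5' size=0x5=5, data at stream[30..35]='w0v4p' -> body[12..17], body so far='gvxn3m5zrimsw0v4p'
Chunk 5: stream[37..38]='0' size=0 (terminator). Final body='gvxn3m5zrimsw0v4p' (17 bytes)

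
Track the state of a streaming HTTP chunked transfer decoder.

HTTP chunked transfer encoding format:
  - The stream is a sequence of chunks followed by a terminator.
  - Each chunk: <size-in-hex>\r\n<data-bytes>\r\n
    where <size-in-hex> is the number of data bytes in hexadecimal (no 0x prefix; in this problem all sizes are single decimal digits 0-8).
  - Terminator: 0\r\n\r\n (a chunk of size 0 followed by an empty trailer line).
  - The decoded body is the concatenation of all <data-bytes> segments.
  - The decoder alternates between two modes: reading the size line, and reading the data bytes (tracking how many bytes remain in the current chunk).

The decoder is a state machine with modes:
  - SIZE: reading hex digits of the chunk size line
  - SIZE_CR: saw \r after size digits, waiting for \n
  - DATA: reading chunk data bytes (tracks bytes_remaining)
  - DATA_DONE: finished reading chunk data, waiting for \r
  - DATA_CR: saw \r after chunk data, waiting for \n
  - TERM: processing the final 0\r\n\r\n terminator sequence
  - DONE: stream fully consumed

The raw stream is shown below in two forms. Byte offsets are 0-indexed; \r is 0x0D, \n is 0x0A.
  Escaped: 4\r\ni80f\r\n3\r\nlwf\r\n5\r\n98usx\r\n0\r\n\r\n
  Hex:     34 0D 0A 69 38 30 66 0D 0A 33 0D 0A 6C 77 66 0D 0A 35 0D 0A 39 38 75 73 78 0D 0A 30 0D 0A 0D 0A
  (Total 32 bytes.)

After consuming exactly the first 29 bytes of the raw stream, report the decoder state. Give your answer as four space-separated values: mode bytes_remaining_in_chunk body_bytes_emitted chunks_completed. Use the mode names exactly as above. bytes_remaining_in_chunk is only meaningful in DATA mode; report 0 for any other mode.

Byte 0 = '4': mode=SIZE remaining=0 emitted=0 chunks_done=0
Byte 1 = 0x0D: mode=SIZE_CR remaining=0 emitted=0 chunks_done=0
Byte 2 = 0x0A: mode=DATA remaining=4 emitted=0 chunks_done=0
Byte 3 = 'i': mode=DATA remaining=3 emitted=1 chunks_done=0
Byte 4 = '8': mode=DATA remaining=2 emitted=2 chunks_done=0
Byte 5 = '0': mode=DATA remaining=1 emitted=3 chunks_done=0
Byte 6 = 'f': mode=DATA_DONE remaining=0 emitted=4 chunks_done=0
Byte 7 = 0x0D: mode=DATA_CR remaining=0 emitted=4 chunks_done=0
Byte 8 = 0x0A: mode=SIZE remaining=0 emitted=4 chunks_done=1
Byte 9 = '3': mode=SIZE remaining=0 emitted=4 chunks_done=1
Byte 10 = 0x0D: mode=SIZE_CR remaining=0 emitted=4 chunks_done=1
Byte 11 = 0x0A: mode=DATA remaining=3 emitted=4 chunks_done=1
Byte 12 = 'l': mode=DATA remaining=2 emitted=5 chunks_done=1
Byte 13 = 'w': mode=DATA remaining=1 emitted=6 chunks_done=1
Byte 14 = 'f': mode=DATA_DONE remaining=0 emitted=7 chunks_done=1
Byte 15 = 0x0D: mode=DATA_CR remaining=0 emitted=7 chunks_done=1
Byte 16 = 0x0A: mode=SIZE remaining=0 emitted=7 chunks_done=2
Byte 17 = '5': mode=SIZE remaining=0 emitted=7 chunks_done=2
Byte 18 = 0x0D: mode=SIZE_CR remaining=0 emitted=7 chunks_done=2
Byte 19 = 0x0A: mode=DATA remaining=5 emitted=7 chunks_done=2
Byte 20 = '9': mode=DATA remaining=4 emitted=8 chunks_done=2
Byte 21 = '8': mode=DATA remaining=3 emitted=9 chunks_done=2
Byte 22 = 'u': mode=DATA remaining=2 emitted=10 chunks_done=2
Byte 23 = 's': mode=DATA remaining=1 emitted=11 chunks_done=2
Byte 24 = 'x': mode=DATA_DONE remaining=0 emitted=12 chunks_done=2
Byte 25 = 0x0D: mode=DATA_CR remaining=0 emitted=12 chunks_done=2
Byte 26 = 0x0A: mode=SIZE remaining=0 emitted=12 chunks_done=3
Byte 27 = '0': mode=SIZE remaining=0 emitted=12 chunks_done=3
Byte 28 = 0x0D: mode=SIZE_CR remaining=0 emitted=12 chunks_done=3

Answer: SIZE_CR 0 12 3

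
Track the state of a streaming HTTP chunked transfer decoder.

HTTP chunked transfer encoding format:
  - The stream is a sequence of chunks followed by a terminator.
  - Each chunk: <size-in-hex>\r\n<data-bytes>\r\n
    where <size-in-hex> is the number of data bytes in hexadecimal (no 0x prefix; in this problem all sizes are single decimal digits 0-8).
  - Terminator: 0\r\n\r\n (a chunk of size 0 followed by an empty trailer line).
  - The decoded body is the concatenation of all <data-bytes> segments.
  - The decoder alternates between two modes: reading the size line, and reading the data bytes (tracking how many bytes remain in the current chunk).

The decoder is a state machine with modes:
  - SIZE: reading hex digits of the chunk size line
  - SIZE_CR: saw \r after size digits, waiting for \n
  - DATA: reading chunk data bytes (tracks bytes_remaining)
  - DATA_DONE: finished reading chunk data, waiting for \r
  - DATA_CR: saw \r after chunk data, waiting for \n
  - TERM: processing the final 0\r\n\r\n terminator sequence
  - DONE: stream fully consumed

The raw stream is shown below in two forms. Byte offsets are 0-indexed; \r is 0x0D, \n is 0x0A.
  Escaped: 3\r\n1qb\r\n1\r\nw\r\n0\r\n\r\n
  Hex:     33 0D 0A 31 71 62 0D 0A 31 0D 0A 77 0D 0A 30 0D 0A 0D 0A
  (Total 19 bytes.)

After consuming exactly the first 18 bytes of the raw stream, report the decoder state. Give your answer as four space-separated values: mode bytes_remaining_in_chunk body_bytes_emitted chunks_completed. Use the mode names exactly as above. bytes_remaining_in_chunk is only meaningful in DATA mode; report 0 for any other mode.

Byte 0 = '3': mode=SIZE remaining=0 emitted=0 chunks_done=0
Byte 1 = 0x0D: mode=SIZE_CR remaining=0 emitted=0 chunks_done=0
Byte 2 = 0x0A: mode=DATA remaining=3 emitted=0 chunks_done=0
Byte 3 = '1': mode=DATA remaining=2 emitted=1 chunks_done=0
Byte 4 = 'q': mode=DATA remaining=1 emitted=2 chunks_done=0
Byte 5 = 'b': mode=DATA_DONE remaining=0 emitted=3 chunks_done=0
Byte 6 = 0x0D: mode=DATA_CR remaining=0 emitted=3 chunks_done=0
Byte 7 = 0x0A: mode=SIZE remaining=0 emitted=3 chunks_done=1
Byte 8 = '1': mode=SIZE remaining=0 emitted=3 chunks_done=1
Byte 9 = 0x0D: mode=SIZE_CR remaining=0 emitted=3 chunks_done=1
Byte 10 = 0x0A: mode=DATA remaining=1 emitted=3 chunks_done=1
Byte 11 = 'w': mode=DATA_DONE remaining=0 emitted=4 chunks_done=1
Byte 12 = 0x0D: mode=DATA_CR remaining=0 emitted=4 chunks_done=1
Byte 13 = 0x0A: mode=SIZE remaining=0 emitted=4 chunks_done=2
Byte 14 = '0': mode=SIZE remaining=0 emitted=4 chunks_done=2
Byte 15 = 0x0D: mode=SIZE_CR remaining=0 emitted=4 chunks_done=2
Byte 16 = 0x0A: mode=TERM remaining=0 emitted=4 chunks_done=2
Byte 17 = 0x0D: mode=TERM remaining=0 emitted=4 chunks_done=2

Answer: TERM 0 4 2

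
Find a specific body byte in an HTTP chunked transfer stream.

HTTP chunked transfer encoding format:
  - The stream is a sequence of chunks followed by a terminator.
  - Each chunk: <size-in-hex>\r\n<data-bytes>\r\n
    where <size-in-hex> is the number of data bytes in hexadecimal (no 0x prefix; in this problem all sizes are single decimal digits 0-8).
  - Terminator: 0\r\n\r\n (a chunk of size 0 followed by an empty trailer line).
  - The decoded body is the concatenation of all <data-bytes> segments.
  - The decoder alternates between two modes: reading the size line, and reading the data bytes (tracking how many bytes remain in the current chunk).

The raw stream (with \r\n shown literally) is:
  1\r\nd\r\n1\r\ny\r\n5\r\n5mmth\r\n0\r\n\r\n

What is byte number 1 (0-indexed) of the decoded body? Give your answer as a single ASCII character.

Chunk 1: stream[0..1]='1' size=0x1=1, data at stream[3..4]='d' -> body[0..1], body so far='d'
Chunk 2: stream[6..7]='1' size=0x1=1, data at stream[9..10]='y' -> body[1..2], body so far='dy'
Chunk 3: stream[12..13]='5' size=0x5=5, data at stream[15..20]='5mmth' -> body[2..7], body so far='dy5mmth'
Chunk 4: stream[22..23]='0' size=0 (terminator). Final body='dy5mmth' (7 bytes)
Body byte 1 = 'y'

Answer: y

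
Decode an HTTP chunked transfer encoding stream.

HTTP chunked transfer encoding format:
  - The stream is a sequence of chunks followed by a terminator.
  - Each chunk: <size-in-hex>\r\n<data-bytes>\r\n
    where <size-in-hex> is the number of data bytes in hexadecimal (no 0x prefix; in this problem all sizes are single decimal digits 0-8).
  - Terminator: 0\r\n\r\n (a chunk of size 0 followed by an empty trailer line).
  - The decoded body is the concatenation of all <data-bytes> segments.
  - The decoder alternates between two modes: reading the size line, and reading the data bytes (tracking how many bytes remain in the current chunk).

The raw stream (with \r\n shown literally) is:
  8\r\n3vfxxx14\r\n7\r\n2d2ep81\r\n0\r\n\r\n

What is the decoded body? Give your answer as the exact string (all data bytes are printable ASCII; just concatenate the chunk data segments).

Answer: 3vfxxx142d2ep81

Derivation:
Chunk 1: stream[0..1]='8' size=0x8=8, data at stream[3..11]='3vfxxx14' -> body[0..8], body so far='3vfxxx14'
Chunk 2: stream[13..14]='7' size=0x7=7, data at stream[16..23]='2d2ep81' -> body[8..15], body so far='3vfxxx142d2ep81'
Chunk 3: stream[25..26]='0' size=0 (terminator). Final body='3vfxxx142d2ep81' (15 bytes)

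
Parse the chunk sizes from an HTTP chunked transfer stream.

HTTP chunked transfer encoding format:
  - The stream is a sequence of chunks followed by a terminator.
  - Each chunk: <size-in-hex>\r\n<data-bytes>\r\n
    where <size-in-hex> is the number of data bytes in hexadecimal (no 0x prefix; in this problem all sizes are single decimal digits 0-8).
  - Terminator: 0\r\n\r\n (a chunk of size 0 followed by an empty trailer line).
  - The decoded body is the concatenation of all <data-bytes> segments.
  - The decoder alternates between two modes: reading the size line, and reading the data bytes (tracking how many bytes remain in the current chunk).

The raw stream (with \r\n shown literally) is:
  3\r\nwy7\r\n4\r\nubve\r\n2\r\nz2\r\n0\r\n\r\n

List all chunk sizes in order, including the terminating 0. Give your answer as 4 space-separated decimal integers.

Chunk 1: stream[0..1]='3' size=0x3=3, data at stream[3..6]='wy7' -> body[0..3], body so far='wy7'
Chunk 2: stream[8..9]='4' size=0x4=4, data at stream[11..15]='ubve' -> body[3..7], body so far='wy7ubve'
Chunk 3: stream[17..18]='2' size=0x2=2, data at stream[20..22]='z2' -> body[7..9], body so far='wy7ubvez2'
Chunk 4: stream[24..25]='0' size=0 (terminator). Final body='wy7ubvez2' (9 bytes)

Answer: 3 4 2 0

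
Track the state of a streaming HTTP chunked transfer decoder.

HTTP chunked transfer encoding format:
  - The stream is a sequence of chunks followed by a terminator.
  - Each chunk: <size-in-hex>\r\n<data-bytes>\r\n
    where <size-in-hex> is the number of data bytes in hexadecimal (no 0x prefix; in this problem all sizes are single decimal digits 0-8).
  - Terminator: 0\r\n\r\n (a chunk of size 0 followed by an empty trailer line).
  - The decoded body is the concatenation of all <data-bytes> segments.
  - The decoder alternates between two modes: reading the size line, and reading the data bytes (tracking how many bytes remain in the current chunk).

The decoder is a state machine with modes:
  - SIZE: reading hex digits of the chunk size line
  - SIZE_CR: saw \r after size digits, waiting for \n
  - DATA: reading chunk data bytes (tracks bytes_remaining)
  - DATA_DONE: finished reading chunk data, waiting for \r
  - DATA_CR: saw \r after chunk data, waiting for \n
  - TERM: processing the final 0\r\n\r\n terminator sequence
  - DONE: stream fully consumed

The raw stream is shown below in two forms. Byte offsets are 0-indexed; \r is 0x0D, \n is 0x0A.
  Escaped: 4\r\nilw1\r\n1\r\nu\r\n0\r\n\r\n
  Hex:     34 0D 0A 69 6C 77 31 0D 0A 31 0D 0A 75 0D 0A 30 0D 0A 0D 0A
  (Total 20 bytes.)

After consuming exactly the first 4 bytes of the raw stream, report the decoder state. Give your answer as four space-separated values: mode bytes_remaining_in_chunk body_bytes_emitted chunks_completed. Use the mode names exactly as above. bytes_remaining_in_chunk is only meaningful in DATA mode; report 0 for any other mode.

Answer: DATA 3 1 0

Derivation:
Byte 0 = '4': mode=SIZE remaining=0 emitted=0 chunks_done=0
Byte 1 = 0x0D: mode=SIZE_CR remaining=0 emitted=0 chunks_done=0
Byte 2 = 0x0A: mode=DATA remaining=4 emitted=0 chunks_done=0
Byte 3 = 'i': mode=DATA remaining=3 emitted=1 chunks_done=0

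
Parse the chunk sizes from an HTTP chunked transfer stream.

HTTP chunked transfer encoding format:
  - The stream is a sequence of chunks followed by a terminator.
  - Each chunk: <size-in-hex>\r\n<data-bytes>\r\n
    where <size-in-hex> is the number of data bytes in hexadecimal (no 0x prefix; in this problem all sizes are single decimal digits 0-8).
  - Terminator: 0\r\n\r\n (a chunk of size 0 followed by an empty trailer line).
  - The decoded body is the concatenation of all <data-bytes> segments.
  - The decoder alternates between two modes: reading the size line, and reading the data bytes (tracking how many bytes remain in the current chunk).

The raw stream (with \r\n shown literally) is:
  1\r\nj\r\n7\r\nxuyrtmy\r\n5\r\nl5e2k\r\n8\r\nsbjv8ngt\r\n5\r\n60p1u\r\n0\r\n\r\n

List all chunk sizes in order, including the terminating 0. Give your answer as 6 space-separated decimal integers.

Chunk 1: stream[0..1]='1' size=0x1=1, data at stream[3..4]='j' -> body[0..1], body so far='j'
Chunk 2: stream[6..7]='7' size=0x7=7, data at stream[9..16]='xuyrtmy' -> body[1..8], body so far='jxuyrtmy'
Chunk 3: stream[18..19]='5' size=0x5=5, data at stream[21..26]='l5e2k' -> body[8..13], body so far='jxuyrtmyl5e2k'
Chunk 4: stream[28..29]='8' size=0x8=8, data at stream[31..39]='sbjv8ngt' -> body[13..21], body so far='jxuyrtmyl5e2ksbjv8ngt'
Chunk 5: stream[41..42]='5' size=0x5=5, data at stream[44..49]='60p1u' -> body[21..26], body so far='jxuyrtmyl5e2ksbjv8ngt60p1u'
Chunk 6: stream[51..52]='0' size=0 (terminator). Final body='jxuyrtmyl5e2ksbjv8ngt60p1u' (26 bytes)

Answer: 1 7 5 8 5 0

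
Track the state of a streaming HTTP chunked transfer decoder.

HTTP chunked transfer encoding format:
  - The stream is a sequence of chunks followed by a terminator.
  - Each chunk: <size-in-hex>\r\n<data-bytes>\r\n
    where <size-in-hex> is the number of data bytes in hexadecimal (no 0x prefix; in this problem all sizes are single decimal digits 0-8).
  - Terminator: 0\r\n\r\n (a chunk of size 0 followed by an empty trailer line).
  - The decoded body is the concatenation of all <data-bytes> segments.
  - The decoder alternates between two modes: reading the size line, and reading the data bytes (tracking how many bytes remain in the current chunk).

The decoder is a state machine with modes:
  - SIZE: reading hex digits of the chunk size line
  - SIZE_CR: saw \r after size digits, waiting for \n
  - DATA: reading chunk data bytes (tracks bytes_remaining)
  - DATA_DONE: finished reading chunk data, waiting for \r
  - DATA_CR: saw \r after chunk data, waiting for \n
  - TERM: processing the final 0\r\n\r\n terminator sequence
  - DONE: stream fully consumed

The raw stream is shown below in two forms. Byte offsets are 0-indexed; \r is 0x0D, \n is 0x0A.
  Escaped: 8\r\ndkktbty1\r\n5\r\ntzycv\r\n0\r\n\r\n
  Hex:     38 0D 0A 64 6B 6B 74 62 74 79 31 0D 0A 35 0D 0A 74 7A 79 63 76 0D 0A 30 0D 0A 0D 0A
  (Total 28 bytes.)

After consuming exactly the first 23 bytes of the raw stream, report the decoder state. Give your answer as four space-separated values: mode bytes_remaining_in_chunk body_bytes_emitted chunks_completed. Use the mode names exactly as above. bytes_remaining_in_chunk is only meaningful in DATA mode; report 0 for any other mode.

Answer: SIZE 0 13 2

Derivation:
Byte 0 = '8': mode=SIZE remaining=0 emitted=0 chunks_done=0
Byte 1 = 0x0D: mode=SIZE_CR remaining=0 emitted=0 chunks_done=0
Byte 2 = 0x0A: mode=DATA remaining=8 emitted=0 chunks_done=0
Byte 3 = 'd': mode=DATA remaining=7 emitted=1 chunks_done=0
Byte 4 = 'k': mode=DATA remaining=6 emitted=2 chunks_done=0
Byte 5 = 'k': mode=DATA remaining=5 emitted=3 chunks_done=0
Byte 6 = 't': mode=DATA remaining=4 emitted=4 chunks_done=0
Byte 7 = 'b': mode=DATA remaining=3 emitted=5 chunks_done=0
Byte 8 = 't': mode=DATA remaining=2 emitted=6 chunks_done=0
Byte 9 = 'y': mode=DATA remaining=1 emitted=7 chunks_done=0
Byte 10 = '1': mode=DATA_DONE remaining=0 emitted=8 chunks_done=0
Byte 11 = 0x0D: mode=DATA_CR remaining=0 emitted=8 chunks_done=0
Byte 12 = 0x0A: mode=SIZE remaining=0 emitted=8 chunks_done=1
Byte 13 = '5': mode=SIZE remaining=0 emitted=8 chunks_done=1
Byte 14 = 0x0D: mode=SIZE_CR remaining=0 emitted=8 chunks_done=1
Byte 15 = 0x0A: mode=DATA remaining=5 emitted=8 chunks_done=1
Byte 16 = 't': mode=DATA remaining=4 emitted=9 chunks_done=1
Byte 17 = 'z': mode=DATA remaining=3 emitted=10 chunks_done=1
Byte 18 = 'y': mode=DATA remaining=2 emitted=11 chunks_done=1
Byte 19 = 'c': mode=DATA remaining=1 emitted=12 chunks_done=1
Byte 20 = 'v': mode=DATA_DONE remaining=0 emitted=13 chunks_done=1
Byte 21 = 0x0D: mode=DATA_CR remaining=0 emitted=13 chunks_done=1
Byte 22 = 0x0A: mode=SIZE remaining=0 emitted=13 chunks_done=2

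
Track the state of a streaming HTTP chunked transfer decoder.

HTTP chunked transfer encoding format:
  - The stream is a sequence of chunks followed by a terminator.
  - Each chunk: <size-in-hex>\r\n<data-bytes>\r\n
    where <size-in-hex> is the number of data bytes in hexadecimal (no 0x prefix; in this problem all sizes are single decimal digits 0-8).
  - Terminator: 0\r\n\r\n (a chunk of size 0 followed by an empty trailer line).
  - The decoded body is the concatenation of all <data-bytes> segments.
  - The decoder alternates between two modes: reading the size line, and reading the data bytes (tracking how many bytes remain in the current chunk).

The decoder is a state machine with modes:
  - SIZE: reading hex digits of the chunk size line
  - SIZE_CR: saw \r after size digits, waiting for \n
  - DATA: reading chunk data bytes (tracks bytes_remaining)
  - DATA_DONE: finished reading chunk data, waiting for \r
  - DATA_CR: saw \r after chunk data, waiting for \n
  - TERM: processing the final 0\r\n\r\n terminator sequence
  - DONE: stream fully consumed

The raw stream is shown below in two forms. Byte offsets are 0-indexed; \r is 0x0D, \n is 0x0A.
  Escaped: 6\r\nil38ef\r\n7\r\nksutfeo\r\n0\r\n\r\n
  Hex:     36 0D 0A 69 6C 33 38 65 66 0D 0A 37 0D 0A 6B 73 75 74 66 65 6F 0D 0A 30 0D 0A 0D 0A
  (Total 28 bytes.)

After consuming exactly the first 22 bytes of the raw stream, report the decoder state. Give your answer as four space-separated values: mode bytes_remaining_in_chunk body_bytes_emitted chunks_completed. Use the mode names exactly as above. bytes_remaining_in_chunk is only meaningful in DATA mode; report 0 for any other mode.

Answer: DATA_CR 0 13 1

Derivation:
Byte 0 = '6': mode=SIZE remaining=0 emitted=0 chunks_done=0
Byte 1 = 0x0D: mode=SIZE_CR remaining=0 emitted=0 chunks_done=0
Byte 2 = 0x0A: mode=DATA remaining=6 emitted=0 chunks_done=0
Byte 3 = 'i': mode=DATA remaining=5 emitted=1 chunks_done=0
Byte 4 = 'l': mode=DATA remaining=4 emitted=2 chunks_done=0
Byte 5 = '3': mode=DATA remaining=3 emitted=3 chunks_done=0
Byte 6 = '8': mode=DATA remaining=2 emitted=4 chunks_done=0
Byte 7 = 'e': mode=DATA remaining=1 emitted=5 chunks_done=0
Byte 8 = 'f': mode=DATA_DONE remaining=0 emitted=6 chunks_done=0
Byte 9 = 0x0D: mode=DATA_CR remaining=0 emitted=6 chunks_done=0
Byte 10 = 0x0A: mode=SIZE remaining=0 emitted=6 chunks_done=1
Byte 11 = '7': mode=SIZE remaining=0 emitted=6 chunks_done=1
Byte 12 = 0x0D: mode=SIZE_CR remaining=0 emitted=6 chunks_done=1
Byte 13 = 0x0A: mode=DATA remaining=7 emitted=6 chunks_done=1
Byte 14 = 'k': mode=DATA remaining=6 emitted=7 chunks_done=1
Byte 15 = 's': mode=DATA remaining=5 emitted=8 chunks_done=1
Byte 16 = 'u': mode=DATA remaining=4 emitted=9 chunks_done=1
Byte 17 = 't': mode=DATA remaining=3 emitted=10 chunks_done=1
Byte 18 = 'f': mode=DATA remaining=2 emitted=11 chunks_done=1
Byte 19 = 'e': mode=DATA remaining=1 emitted=12 chunks_done=1
Byte 20 = 'o': mode=DATA_DONE remaining=0 emitted=13 chunks_done=1
Byte 21 = 0x0D: mode=DATA_CR remaining=0 emitted=13 chunks_done=1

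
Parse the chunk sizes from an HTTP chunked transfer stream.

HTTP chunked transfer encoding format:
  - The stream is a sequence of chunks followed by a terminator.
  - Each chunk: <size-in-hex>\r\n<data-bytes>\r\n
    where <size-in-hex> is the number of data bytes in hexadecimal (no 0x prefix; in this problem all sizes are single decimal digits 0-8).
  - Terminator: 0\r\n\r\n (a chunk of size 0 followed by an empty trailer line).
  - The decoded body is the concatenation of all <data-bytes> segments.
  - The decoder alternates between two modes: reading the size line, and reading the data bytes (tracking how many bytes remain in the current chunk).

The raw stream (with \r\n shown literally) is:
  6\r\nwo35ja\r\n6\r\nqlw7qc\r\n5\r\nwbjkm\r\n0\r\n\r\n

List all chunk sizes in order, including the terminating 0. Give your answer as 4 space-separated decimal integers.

Chunk 1: stream[0..1]='6' size=0x6=6, data at stream[3..9]='wo35ja' -> body[0..6], body so far='wo35ja'
Chunk 2: stream[11..12]='6' size=0x6=6, data at stream[14..20]='qlw7qc' -> body[6..12], body so far='wo35jaqlw7qc'
Chunk 3: stream[22..23]='5' size=0x5=5, data at stream[25..30]='wbjkm' -> body[12..17], body so far='wo35jaqlw7qcwbjkm'
Chunk 4: stream[32..33]='0' size=0 (terminator). Final body='wo35jaqlw7qcwbjkm' (17 bytes)

Answer: 6 6 5 0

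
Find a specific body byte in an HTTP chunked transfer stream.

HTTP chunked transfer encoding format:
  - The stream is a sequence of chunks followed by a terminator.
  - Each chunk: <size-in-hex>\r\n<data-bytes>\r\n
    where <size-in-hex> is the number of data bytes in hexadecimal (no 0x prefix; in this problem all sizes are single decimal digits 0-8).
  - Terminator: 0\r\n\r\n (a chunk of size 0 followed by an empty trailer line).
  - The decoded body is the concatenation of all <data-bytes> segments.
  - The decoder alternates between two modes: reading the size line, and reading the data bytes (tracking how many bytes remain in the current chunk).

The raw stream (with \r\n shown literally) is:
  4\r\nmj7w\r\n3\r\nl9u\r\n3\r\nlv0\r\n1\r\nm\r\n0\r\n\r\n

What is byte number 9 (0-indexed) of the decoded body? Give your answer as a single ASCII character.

Answer: 0

Derivation:
Chunk 1: stream[0..1]='4' size=0x4=4, data at stream[3..7]='mj7w' -> body[0..4], body so far='mj7w'
Chunk 2: stream[9..10]='3' size=0x3=3, data at stream[12..15]='l9u' -> body[4..7], body so far='mj7wl9u'
Chunk 3: stream[17..18]='3' size=0x3=3, data at stream[20..23]='lv0' -> body[7..10], body so far='mj7wl9ulv0'
Chunk 4: stream[25..26]='1' size=0x1=1, data at stream[28..29]='m' -> body[10..11], body so far='mj7wl9ulv0m'
Chunk 5: stream[31..32]='0' size=0 (terminator). Final body='mj7wl9ulv0m' (11 bytes)
Body byte 9 = '0'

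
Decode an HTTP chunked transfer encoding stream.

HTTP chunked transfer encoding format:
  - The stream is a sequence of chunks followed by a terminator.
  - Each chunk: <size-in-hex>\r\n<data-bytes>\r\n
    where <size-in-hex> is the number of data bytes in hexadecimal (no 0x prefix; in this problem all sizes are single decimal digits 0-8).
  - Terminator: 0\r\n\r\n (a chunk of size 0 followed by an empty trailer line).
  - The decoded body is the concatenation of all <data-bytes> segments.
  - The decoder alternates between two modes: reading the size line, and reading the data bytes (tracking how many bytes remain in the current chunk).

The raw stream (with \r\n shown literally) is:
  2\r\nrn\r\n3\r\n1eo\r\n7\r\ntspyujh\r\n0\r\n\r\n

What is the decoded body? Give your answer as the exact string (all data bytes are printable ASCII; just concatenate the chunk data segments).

Answer: rn1eotspyujh

Derivation:
Chunk 1: stream[0..1]='2' size=0x2=2, data at stream[3..5]='rn' -> body[0..2], body so far='rn'
Chunk 2: stream[7..8]='3' size=0x3=3, data at stream[10..13]='1eo' -> body[2..5], body so far='rn1eo'
Chunk 3: stream[15..16]='7' size=0x7=7, data at stream[18..25]='tspyujh' -> body[5..12], body so far='rn1eotspyujh'
Chunk 4: stream[27..28]='0' size=0 (terminator). Final body='rn1eotspyujh' (12 bytes)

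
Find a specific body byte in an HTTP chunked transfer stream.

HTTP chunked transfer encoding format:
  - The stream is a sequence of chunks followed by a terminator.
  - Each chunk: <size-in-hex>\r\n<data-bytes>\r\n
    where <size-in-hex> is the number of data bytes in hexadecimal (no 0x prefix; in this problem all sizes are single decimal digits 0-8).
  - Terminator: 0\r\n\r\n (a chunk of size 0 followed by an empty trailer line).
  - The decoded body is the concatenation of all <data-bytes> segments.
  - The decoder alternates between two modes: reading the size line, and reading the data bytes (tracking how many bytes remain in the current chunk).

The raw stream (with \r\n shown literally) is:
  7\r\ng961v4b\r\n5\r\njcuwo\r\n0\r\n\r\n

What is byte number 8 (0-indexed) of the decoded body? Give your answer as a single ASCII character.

Chunk 1: stream[0..1]='7' size=0x7=7, data at stream[3..10]='g961v4b' -> body[0..7], body so far='g961v4b'
Chunk 2: stream[12..13]='5' size=0x5=5, data at stream[15..20]='jcuwo' -> body[7..12], body so far='g961v4bjcuwo'
Chunk 3: stream[22..23]='0' size=0 (terminator). Final body='g961v4bjcuwo' (12 bytes)
Body byte 8 = 'c'

Answer: c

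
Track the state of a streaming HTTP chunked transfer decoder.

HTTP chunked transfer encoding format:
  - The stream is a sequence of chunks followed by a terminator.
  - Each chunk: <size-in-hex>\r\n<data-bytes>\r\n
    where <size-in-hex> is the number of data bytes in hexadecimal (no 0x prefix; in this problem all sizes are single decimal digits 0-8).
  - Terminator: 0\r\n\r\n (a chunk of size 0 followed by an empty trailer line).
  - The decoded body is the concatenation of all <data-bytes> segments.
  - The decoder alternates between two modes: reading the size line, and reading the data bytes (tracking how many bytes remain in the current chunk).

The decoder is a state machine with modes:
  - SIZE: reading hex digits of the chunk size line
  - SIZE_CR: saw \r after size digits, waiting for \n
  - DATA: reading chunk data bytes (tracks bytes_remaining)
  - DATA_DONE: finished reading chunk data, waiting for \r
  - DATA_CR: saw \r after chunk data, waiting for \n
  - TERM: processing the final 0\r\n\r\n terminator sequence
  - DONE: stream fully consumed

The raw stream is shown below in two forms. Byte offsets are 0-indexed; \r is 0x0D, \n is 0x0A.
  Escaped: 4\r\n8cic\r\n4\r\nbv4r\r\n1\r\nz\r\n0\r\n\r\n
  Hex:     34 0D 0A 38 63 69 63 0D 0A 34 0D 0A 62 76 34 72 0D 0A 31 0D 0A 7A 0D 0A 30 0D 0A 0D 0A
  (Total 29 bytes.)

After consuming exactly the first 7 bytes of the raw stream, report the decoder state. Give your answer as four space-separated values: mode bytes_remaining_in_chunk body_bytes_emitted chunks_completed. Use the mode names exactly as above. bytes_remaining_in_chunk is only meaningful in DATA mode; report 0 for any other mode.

Answer: DATA_DONE 0 4 0

Derivation:
Byte 0 = '4': mode=SIZE remaining=0 emitted=0 chunks_done=0
Byte 1 = 0x0D: mode=SIZE_CR remaining=0 emitted=0 chunks_done=0
Byte 2 = 0x0A: mode=DATA remaining=4 emitted=0 chunks_done=0
Byte 3 = '8': mode=DATA remaining=3 emitted=1 chunks_done=0
Byte 4 = 'c': mode=DATA remaining=2 emitted=2 chunks_done=0
Byte 5 = 'i': mode=DATA remaining=1 emitted=3 chunks_done=0
Byte 6 = 'c': mode=DATA_DONE remaining=0 emitted=4 chunks_done=0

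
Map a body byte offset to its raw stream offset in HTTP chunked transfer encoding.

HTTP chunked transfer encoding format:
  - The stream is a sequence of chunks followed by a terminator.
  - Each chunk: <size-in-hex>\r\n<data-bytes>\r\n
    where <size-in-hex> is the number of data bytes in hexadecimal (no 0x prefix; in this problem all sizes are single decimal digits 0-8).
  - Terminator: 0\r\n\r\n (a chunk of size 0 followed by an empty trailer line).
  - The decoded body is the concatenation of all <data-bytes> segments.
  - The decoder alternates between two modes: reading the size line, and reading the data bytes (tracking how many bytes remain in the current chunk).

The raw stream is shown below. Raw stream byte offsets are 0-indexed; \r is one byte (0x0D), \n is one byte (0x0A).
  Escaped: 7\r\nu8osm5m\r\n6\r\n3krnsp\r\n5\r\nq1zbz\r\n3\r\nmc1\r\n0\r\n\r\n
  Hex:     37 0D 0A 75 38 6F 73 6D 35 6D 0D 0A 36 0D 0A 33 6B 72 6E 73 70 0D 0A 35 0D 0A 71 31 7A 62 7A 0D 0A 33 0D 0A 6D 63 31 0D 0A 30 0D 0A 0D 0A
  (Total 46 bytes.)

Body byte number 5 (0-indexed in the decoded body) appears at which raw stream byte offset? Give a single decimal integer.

Answer: 8

Derivation:
Chunk 1: stream[0..1]='7' size=0x7=7, data at stream[3..10]='u8osm5m' -> body[0..7], body so far='u8osm5m'
Chunk 2: stream[12..13]='6' size=0x6=6, data at stream[15..21]='3krnsp' -> body[7..13], body so far='u8osm5m3krnsp'
Chunk 3: stream[23..24]='5' size=0x5=5, data at stream[26..31]='q1zbz' -> body[13..18], body so far='u8osm5m3krnspq1zbz'
Chunk 4: stream[33..34]='3' size=0x3=3, data at stream[36..39]='mc1' -> body[18..21], body so far='u8osm5m3krnspq1zbzmc1'
Chunk 5: stream[41..42]='0' size=0 (terminator). Final body='u8osm5m3krnspq1zbzmc1' (21 bytes)
Body byte 5 at stream offset 8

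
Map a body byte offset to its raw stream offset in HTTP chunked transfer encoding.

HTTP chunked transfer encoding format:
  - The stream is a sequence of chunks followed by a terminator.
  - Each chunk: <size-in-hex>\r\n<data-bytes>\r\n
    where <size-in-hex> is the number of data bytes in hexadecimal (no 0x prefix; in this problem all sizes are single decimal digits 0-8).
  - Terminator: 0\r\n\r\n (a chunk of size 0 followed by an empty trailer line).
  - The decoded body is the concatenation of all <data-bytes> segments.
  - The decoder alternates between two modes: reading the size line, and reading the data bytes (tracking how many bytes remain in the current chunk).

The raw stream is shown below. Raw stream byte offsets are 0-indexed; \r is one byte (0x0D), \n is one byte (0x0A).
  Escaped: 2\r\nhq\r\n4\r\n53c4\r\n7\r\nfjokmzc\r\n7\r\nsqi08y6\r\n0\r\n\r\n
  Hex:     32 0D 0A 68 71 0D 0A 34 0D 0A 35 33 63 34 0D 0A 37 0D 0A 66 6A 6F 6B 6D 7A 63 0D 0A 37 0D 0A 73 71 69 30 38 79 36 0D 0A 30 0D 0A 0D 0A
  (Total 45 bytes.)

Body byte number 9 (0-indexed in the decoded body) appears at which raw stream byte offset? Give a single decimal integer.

Chunk 1: stream[0..1]='2' size=0x2=2, data at stream[3..5]='hq' -> body[0..2], body so far='hq'
Chunk 2: stream[7..8]='4' size=0x4=4, data at stream[10..14]='53c4' -> body[2..6], body so far='hq53c4'
Chunk 3: stream[16..17]='7' size=0x7=7, data at stream[19..26]='fjokmzc' -> body[6..13], body so far='hq53c4fjokmzc'
Chunk 4: stream[28..29]='7' size=0x7=7, data at stream[31..38]='sqi08y6' -> body[13..20], body so far='hq53c4fjokmzcsqi08y6'
Chunk 5: stream[40..41]='0' size=0 (terminator). Final body='hq53c4fjokmzcsqi08y6' (20 bytes)
Body byte 9 at stream offset 22

Answer: 22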